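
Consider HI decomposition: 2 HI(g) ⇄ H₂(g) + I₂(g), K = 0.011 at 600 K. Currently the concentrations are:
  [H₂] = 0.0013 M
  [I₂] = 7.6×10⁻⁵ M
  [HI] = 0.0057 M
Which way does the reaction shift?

toward products

Q = [H₂]·[I₂] / [HI]² = (0.0013)·(7.6×10⁻⁵) / (0.0057)² = 0.0030
Q = 0.0030 < K = 0.011, so the forward reaction proceeds.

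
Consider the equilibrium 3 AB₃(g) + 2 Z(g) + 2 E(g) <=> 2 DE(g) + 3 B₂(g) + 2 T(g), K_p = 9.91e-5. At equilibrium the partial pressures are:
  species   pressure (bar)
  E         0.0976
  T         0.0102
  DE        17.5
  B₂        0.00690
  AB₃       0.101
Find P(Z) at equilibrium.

At equilibrium, K_p = P(DE)²·P(B₂)³·P(T)² / (P(AB₃)³·P(Z)²·P(E)²) = 9.91e-5.
(17.5)²·(0.00690)³·(0.0102)² / ((0.101)³·(P(Z))²·(0.0976)²) = 9.91e-5
P(Z)² = 10.8 ⇒ P(Z) = 3.28 bar

P(Z) = 3.28 bar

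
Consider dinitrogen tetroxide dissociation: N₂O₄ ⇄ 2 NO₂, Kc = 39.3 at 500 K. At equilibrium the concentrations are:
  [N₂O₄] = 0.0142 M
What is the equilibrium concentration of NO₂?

At equilibrium, Kc = [NO₂]² / [N₂O₄] = 39.3.
([NO₂])² / (0.0142) = 39.3
[NO₂]² = 0.558 ⇒ [NO₂] = 0.747 M

[NO₂] = 0.747 M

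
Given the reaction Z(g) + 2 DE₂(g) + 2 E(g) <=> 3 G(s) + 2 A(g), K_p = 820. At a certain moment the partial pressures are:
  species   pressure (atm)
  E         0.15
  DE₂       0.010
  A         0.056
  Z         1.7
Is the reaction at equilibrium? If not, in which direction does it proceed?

(G is a pure solid — omitted from Q_p.)
Q_p = P(A)² / (P(Z)·P(DE₂)²·P(E)²) = (0.056)² / ((1.7)·(0.010)²·(0.15)²) = 820
Q_p = 820 = K_p, so the system is already at equilibrium.

no net change (already at equilibrium)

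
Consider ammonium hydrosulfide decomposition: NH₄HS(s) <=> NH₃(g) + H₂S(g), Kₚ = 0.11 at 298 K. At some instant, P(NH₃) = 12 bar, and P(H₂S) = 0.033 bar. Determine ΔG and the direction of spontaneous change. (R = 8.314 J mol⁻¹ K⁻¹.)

ΔG = 3.17 kJ/mol; the forward reaction is non-spontaneous

(NH₄HS is a pure solid — omitted from Qₚ.)
Qₚ = P(NH₃)·P(H₂S) = (12)·(0.033) = 0.396
ΔG = RT ln(Qₚ/Kₚ) = (8.314 J mol⁻¹ K⁻¹)(298 K) × ln(0.396/0.11)
   = (2.478 kJ/mol)(1.281) = 3.17 kJ/mol
ΔG > 0, so the forward reaction is non-spontaneous (proceeds in reverse).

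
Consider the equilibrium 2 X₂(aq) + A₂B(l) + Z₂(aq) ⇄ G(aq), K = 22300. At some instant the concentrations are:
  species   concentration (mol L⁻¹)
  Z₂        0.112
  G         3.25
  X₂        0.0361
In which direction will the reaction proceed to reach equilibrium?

at equilibrium

(A₂B is a pure liquid — omitted from Q.)
Q = [G] / ([X₂]²·[Z₂]) = (3.25) / ((0.0361)²·(0.112)) = 22300
Q = 22300 = K, so the system is already at equilibrium.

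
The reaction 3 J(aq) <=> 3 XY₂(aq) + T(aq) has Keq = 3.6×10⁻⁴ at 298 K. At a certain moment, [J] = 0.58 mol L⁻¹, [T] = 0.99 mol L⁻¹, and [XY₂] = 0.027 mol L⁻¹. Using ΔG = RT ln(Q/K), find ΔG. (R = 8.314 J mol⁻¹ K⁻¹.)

Q = [XY₂]³·[T] / [J]³ = (0.027)³·(0.99) / (0.58)³ = 9.99×10⁻⁵
ΔG = RT ln(Q/Keq) = (8.314 J mol⁻¹ K⁻¹)(298 K) × ln(9.99×10⁻⁵/3.6×10⁻⁴)
   = (2.478 kJ/mol)(-1.282) = -3.18 kJ/mol
ΔG < 0, so the forward reaction is spontaneous (proceeds forward).

ΔG = -3.18 kJ/mol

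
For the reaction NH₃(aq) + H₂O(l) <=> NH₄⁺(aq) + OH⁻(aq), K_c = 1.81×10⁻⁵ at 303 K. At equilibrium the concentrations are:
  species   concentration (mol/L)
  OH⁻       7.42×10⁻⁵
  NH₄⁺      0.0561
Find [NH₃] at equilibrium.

(H₂O is a pure liquid — omitted from K_c.)
At equilibrium, K_c = [NH₄⁺]·[OH⁻] / [NH₃] = 1.81×10⁻⁵.
(0.0561)·(7.42×10⁻⁵) / ([NH₃]) = 1.81×10⁻⁵
[NH₃] = 0.230 mol/L

[NH₃] = 0.230 mol/L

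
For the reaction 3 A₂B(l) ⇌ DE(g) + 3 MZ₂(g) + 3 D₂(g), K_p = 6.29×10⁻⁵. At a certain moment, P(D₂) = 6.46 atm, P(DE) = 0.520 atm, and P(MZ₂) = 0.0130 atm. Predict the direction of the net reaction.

(A₂B is a pure liquid — omitted from Q_p.)
Q_p = P(DE)·P(MZ₂)³·P(D₂)³ = (0.520)·(0.0130)³·(6.46)³ = 3.08×10⁻⁴
Q_p = 3.08×10⁻⁴ > K_p = 6.29×10⁻⁵, so the reverse reaction proceeds.

toward reactants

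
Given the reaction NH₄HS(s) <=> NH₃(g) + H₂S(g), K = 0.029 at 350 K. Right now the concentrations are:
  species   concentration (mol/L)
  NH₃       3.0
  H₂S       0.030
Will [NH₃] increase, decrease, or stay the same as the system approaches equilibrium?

(NH₄HS is a pure solid — omitted from Q.)
Q = [NH₃]·[H₂S] = (3.0)·(0.030) = 0.090
Q = 0.090 > K = 0.029: net reverse reaction.
NH₃ is a product, so it decreases.

decrease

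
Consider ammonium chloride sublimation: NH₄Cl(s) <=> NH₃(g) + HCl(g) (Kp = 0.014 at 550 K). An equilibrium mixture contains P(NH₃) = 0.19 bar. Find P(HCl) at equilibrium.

P(HCl) = 0.074 bar

(NH₄Cl is a pure solid — omitted from Kp.)
At equilibrium, Kp = P(NH₃)·P(HCl) = 0.014.
(0.19)·(P(HCl)) = 0.014
P(HCl) = 0.0737 = 0.074 bar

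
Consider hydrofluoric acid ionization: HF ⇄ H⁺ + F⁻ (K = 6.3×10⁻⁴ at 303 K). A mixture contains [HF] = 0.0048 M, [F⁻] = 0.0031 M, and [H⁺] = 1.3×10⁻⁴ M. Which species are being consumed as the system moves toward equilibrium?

Q = [H⁺]·[F⁻] / [HF] = (1.3×10⁻⁴)·(0.0031) / (0.0048) = 8.4×10⁻⁵
Q = 8.4×10⁻⁵ < K = 6.3×10⁻⁴: net forward reaction.

HF (reactants)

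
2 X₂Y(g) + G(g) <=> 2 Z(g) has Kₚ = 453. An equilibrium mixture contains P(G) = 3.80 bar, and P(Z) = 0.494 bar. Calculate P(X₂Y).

P(X₂Y) = 0.0119 bar

At equilibrium, Kₚ = P(Z)² / (P(X₂Y)²·P(G)) = 453.
(0.494)² / ((P(X₂Y))²·(3.80)) = 453
P(X₂Y)² = 1.42×10⁻⁴ ⇒ P(X₂Y) = 0.0119 bar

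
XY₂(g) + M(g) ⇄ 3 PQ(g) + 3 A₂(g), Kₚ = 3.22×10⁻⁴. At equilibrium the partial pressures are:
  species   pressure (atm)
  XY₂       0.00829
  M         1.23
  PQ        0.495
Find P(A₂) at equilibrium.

P(A₂) = 0.0300 atm

At equilibrium, Kₚ = P(PQ)³·P(A₂)³ / (P(XY₂)·P(M)) = 3.22×10⁻⁴.
(0.495)³·(P(A₂))³ / ((0.00829)·(1.23)) = 3.22×10⁻⁴
P(A₂)³ = 2.71×10⁻⁵ ⇒ P(A₂) = 0.0300 atm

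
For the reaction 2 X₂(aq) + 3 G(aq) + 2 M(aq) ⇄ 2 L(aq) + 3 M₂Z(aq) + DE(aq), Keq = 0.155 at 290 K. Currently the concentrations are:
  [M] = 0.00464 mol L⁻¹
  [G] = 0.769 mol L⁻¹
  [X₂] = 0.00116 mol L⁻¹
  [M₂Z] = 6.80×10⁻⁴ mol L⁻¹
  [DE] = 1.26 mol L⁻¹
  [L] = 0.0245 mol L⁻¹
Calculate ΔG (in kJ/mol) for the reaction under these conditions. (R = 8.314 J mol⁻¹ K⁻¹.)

ΔG = -5.18 kJ/mol

Q = [L]²·[M₂Z]³·[DE] / ([X₂]²·[G]³·[M]²) = (0.0245)²·(6.80×10⁻⁴)³·(1.26) / ((0.00116)²·(0.769)³·(0.00464)²) = 0.0181
ΔG = RT ln(Q/Keq) = (8.314 J mol⁻¹ K⁻¹)(290 K) × ln(0.0181/0.155)
   = (2.411 kJ/mol)(-2.148) = -5.18 kJ/mol
ΔG < 0, so the forward reaction is spontaneous (proceeds forward).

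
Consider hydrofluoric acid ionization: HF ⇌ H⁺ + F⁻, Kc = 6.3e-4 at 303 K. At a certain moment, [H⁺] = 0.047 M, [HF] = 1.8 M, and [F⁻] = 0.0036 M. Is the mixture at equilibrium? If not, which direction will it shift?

no; Q < K, reaction proceeds forward

Qc = [H⁺]·[F⁻] / [HF] = (0.047)·(0.0036) / (1.8) = 9.4e-5
Qc = 9.4e-5 < Kc = 6.3e-4: net forward reaction.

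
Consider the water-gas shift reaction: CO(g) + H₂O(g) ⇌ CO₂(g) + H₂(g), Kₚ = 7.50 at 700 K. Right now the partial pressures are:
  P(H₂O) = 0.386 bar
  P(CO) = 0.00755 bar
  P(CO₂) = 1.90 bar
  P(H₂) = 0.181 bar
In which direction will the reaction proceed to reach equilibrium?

toward reactants

Qₚ = P(CO₂)·P(H₂) / (P(CO)·P(H₂O)) = (1.90)·(0.181) / ((0.00755)·(0.386)) = 118
Qₚ = 118 > Kₚ = 7.50, so the reverse reaction proceeds.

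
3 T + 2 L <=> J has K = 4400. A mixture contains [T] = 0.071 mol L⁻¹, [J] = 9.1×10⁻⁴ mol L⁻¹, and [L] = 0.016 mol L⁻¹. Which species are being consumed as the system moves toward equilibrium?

J (products)

Q = [J] / ([T]³·[L]²) = (9.1×10⁻⁴) / ((0.071)³·(0.016)²) = 9900
Q = 9900 > K = 4400: net reverse reaction.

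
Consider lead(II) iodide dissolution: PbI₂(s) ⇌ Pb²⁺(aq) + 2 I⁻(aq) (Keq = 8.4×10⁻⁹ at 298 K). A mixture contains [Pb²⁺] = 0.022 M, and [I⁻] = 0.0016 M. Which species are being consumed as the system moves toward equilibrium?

Pb²⁺, I⁻ (products)

(PbI₂ is a pure solid — omitted from Q.)
Q = [Pb²⁺]·[I⁻]² = (0.022)·(0.0016)² = 5.6×10⁻⁸
Q = 5.6×10⁻⁸ > Keq = 8.4×10⁻⁹: net reverse reaction.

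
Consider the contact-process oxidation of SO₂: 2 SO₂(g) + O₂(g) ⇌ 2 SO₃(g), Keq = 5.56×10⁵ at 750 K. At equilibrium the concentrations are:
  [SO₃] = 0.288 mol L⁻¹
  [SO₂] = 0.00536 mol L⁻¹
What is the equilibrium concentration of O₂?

[O₂] = 0.00519 mol L⁻¹

At equilibrium, Keq = [SO₃]² / ([SO₂]²·[O₂]) = 5.56×10⁵.
(0.288)² / ((0.00536)²·([O₂])) = 5.56×10⁵
[O₂] = 0.00519 mol L⁻¹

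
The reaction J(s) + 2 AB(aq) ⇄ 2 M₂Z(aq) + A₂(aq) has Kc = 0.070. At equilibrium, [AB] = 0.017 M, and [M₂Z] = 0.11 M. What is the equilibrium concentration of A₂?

[A₂] = 0.0017 M

(J is a pure solid — omitted from Kc.)
At equilibrium, Kc = [M₂Z]²·[A₂] / [AB]² = 0.070.
(0.11)²·([A₂]) / (0.017)² = 0.070
[A₂] = 0.00167 = 0.0017 M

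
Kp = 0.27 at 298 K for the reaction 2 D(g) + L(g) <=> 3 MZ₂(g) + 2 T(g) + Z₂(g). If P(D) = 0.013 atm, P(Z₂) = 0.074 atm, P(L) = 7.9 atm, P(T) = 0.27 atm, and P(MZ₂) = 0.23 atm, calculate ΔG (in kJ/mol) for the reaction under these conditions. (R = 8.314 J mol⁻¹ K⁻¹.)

ΔG = -4.22 kJ/mol

Qp = P(MZ₂)³·P(T)²·P(Z₂) / (P(D)²·P(L)) = (0.23)³·(0.27)²·(0.074) / ((0.013)²·(7.9)) = 0.0492
ΔG = RT ln(Qp/Kp) = (8.314 J mol⁻¹ K⁻¹)(298 K) × ln(0.0492/0.27)
   = (2.478 kJ/mol)(-1.703) = -4.22 kJ/mol
ΔG < 0, so the forward reaction is spontaneous (proceeds forward).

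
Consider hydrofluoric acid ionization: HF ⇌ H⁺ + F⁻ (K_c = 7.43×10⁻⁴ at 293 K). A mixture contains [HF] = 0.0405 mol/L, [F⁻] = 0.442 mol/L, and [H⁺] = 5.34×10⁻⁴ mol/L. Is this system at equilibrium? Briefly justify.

Q_c = [H⁺]·[F⁻] / [HF] = (5.34×10⁻⁴)·(0.442) / (0.0405) = 0.00583
Q_c = 0.00583 > K_c = 7.43×10⁻⁴: net reverse reaction.

no; Q > K, reaction proceeds in reverse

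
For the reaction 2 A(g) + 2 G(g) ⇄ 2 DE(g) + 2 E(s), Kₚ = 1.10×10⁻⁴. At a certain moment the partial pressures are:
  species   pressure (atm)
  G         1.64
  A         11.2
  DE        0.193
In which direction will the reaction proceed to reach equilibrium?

no net change (already at equilibrium)

(E is a pure solid — omitted from Qₚ.)
Qₚ = P(DE)² / (P(A)²·P(G)²) = (0.193)² / ((11.2)²·(1.64)²) = 1.10×10⁻⁴
Qₚ = 1.10×10⁻⁴ = Kₚ, so the system is already at equilibrium.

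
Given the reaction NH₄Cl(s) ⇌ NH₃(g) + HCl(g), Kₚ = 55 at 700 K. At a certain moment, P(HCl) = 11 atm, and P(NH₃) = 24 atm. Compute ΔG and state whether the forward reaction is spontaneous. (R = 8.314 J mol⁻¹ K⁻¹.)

(NH₄Cl is a pure solid — omitted from Qₚ.)
Qₚ = P(NH₃)·P(HCl) = (24)·(11) = 264
ΔG = RT ln(Qₚ/Kₚ) = (8.314 J mol⁻¹ K⁻¹)(700 K) × ln(264/55)
   = (5.820 kJ/mol)(1.569) = 9.13 kJ/mol
ΔG > 0, so the forward reaction is non-spontaneous (proceeds in reverse).

ΔG = 9.13 kJ/mol; the forward reaction is non-spontaneous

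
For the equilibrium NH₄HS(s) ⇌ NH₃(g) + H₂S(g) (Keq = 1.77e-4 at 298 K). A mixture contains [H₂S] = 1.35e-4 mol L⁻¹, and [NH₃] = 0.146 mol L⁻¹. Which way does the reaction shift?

toward products

(NH₄HS is a pure solid — omitted from Q.)
Q = [NH₃]·[H₂S] = (0.146)·(1.35e-4) = 1.97e-5
Q = 1.97e-5 < Keq = 1.77e-4, so the forward reaction proceeds.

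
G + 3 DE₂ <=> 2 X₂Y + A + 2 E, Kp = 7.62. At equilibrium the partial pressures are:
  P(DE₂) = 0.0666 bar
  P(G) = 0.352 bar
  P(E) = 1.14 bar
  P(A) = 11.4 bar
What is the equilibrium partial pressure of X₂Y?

At equilibrium, Kp = P(X₂Y)²·P(A)·P(E)² / (P(G)·P(DE₂)³) = 7.62.
(P(X₂Y))²·(11.4)·(1.14)² / ((0.352)·(0.0666)³) = 7.62
P(X₂Y)² = 5.35×10⁻⁵ ⇒ P(X₂Y) = 0.00731 bar

P(X₂Y) = 0.00731 bar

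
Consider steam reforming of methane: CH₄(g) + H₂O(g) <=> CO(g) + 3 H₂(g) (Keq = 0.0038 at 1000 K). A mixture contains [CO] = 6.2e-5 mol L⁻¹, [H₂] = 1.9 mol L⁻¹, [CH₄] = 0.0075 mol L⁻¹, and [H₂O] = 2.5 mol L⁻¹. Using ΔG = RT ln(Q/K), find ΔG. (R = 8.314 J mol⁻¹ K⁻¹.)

Q = [CO]·[H₂]³ / ([CH₄]·[H₂O]) = (6.2e-5)·(1.9)³ / ((0.0075)·(2.5)) = 0.0227
ΔG = RT ln(Q/Keq) = (8.314 J mol⁻¹ K⁻¹)(1000 K) × ln(0.0227/0.0038)
   = (8.314 kJ/mol)(1.787) = 14.9 kJ/mol
ΔG > 0, so the forward reaction is non-spontaneous (proceeds in reverse).

ΔG = 14.9 kJ/mol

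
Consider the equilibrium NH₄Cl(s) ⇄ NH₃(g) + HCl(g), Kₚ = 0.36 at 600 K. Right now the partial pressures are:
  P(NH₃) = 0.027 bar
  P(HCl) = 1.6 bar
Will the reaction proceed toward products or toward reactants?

forward (toward products)

(NH₄Cl is a pure solid — omitted from Qₚ.)
Qₚ = P(NH₃)·P(HCl) = (0.027)·(1.6) = 0.043
Qₚ = 0.043 < Kₚ = 0.36, so the forward reaction proceeds.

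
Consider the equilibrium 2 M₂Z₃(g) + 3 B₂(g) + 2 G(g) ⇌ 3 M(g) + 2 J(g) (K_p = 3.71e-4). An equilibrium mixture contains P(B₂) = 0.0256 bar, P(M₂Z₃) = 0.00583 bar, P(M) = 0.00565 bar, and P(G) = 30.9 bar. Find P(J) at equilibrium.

P(J) = 0.0335 bar

At equilibrium, K_p = P(M)³·P(J)² / (P(M₂Z₃)²·P(B₂)³·P(G)²) = 3.71e-4.
(0.00565)³·(P(J))² / ((0.00583)²·(0.0256)³·(30.9)²) = 3.71e-4
P(J)² = 0.00112 ⇒ P(J) = 0.0335 bar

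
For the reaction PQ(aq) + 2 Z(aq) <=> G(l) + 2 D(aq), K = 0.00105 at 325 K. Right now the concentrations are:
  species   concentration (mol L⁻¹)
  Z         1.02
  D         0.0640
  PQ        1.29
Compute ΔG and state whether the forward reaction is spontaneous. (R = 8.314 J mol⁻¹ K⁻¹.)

(G is a pure liquid — omitted from Q.)
Q = [D]² / ([PQ]·[Z]²) = (0.0640)² / ((1.29)·(1.02)²) = 0.00305
ΔG = RT ln(Q/K) = (8.314 J mol⁻¹ K⁻¹)(325 K) × ln(0.00305/0.00105)
   = (2.702 kJ/mol)(1.066) = 2.88 kJ/mol
ΔG > 0, so the forward reaction is non-spontaneous (proceeds in reverse).

ΔG = 2.88 kJ/mol; the forward reaction is non-spontaneous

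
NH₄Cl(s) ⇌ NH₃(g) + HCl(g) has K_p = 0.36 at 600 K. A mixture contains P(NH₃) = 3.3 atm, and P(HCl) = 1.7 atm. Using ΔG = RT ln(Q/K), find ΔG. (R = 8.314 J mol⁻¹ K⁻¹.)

(NH₄Cl is a pure solid — omitted from Q_p.)
Q_p = P(NH₃)·P(HCl) = (3.3)·(1.7) = 5.61
ΔG = RT ln(Q_p/K_p) = (8.314 J mol⁻¹ K⁻¹)(600 K) × ln(5.61/0.36)
   = (4.988 kJ/mol)(2.746) = 13.7 kJ/mol
ΔG > 0, so the forward reaction is non-spontaneous (proceeds in reverse).

ΔG = 13.7 kJ/mol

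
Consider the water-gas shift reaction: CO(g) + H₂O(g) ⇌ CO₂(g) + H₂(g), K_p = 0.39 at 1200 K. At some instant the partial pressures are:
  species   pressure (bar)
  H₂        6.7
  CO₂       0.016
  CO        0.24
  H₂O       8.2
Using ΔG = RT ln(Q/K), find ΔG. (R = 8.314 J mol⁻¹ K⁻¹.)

Q_p = P(CO₂)·P(H₂) / (P(CO)·P(H₂O)) = (0.016)·(6.7) / ((0.24)·(8.2)) = 0.0545
ΔG = RT ln(Q_p/K_p) = (8.314 J mol⁻¹ K⁻¹)(1200 K) × ln(0.0545/0.39)
   = (9.977 kJ/mol)(-1.968) = -19.6 kJ/mol
ΔG < 0, so the forward reaction is spontaneous (proceeds forward).

ΔG = -19.6 kJ/mol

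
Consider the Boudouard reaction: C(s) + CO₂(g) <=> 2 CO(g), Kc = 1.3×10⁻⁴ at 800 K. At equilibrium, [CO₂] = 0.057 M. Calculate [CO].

[CO] = 0.0027 M

(C is a pure solid — omitted from Kc.)
At equilibrium, Kc = [CO]² / [CO₂] = 1.3×10⁻⁴.
([CO])² / (0.057) = 1.3×10⁻⁴
[CO]² = 7.41×10⁻⁶ ⇒ [CO] = 0.0027 M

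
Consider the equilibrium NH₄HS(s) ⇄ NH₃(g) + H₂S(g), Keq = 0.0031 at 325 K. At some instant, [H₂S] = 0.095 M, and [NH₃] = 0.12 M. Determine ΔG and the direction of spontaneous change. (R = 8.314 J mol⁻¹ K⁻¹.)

ΔG = 3.52 kJ/mol; the forward reaction is non-spontaneous

(NH₄HS is a pure solid — omitted from Q.)
Q = [NH₃]·[H₂S] = (0.12)·(0.095) = 0.0114
ΔG = RT ln(Q/Keq) = (8.314 J mol⁻¹ K⁻¹)(325 K) × ln(0.0114/0.0031)
   = (2.702 kJ/mol)(1.302) = 3.52 kJ/mol
ΔG > 0, so the forward reaction is non-spontaneous (proceeds in reverse).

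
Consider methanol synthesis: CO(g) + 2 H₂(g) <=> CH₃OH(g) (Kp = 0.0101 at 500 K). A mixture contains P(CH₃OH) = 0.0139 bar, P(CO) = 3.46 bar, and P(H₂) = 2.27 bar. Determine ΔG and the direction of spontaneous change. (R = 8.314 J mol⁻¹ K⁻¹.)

ΔG = -10.6 kJ/mol; the forward reaction is spontaneous

Qp = P(CH₃OH) / (P(CO)·P(H₂)²) = (0.0139) / ((3.46)·(2.27)²) = 7.80×10⁻⁴
ΔG = RT ln(Qp/Kp) = (8.314 J mol⁻¹ K⁻¹)(500 K) × ln(7.80×10⁻⁴/0.0101)
   = (4.157 kJ/mol)(-2.561) = -10.6 kJ/mol
ΔG < 0, so the forward reaction is spontaneous (proceeds forward).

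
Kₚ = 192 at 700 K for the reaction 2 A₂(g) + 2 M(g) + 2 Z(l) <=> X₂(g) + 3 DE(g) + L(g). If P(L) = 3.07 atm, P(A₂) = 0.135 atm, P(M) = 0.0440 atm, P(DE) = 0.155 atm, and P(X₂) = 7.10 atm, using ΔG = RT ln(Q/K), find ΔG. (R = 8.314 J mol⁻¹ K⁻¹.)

(Z is a pure liquid — omitted from Qₚ.)
Qₚ = P(X₂)·P(DE)³·P(L) / (P(A₂)²·P(M)²) = (7.10)·(0.155)³·(3.07) / ((0.135)²·(0.0440)²) = 2300
ΔG = RT ln(Qₚ/Kₚ) = (8.314 J mol⁻¹ K⁻¹)(700 K) × ln(2300/192)
   = (5.820 kJ/mol)(2.483) = 14.5 kJ/mol
ΔG > 0, so the forward reaction is non-spontaneous (proceeds in reverse).

ΔG = 14.5 kJ/mol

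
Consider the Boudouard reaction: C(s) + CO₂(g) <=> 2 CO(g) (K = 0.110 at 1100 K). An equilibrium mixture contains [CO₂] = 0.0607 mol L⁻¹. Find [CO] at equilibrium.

[CO] = 0.0817 mol L⁻¹

(C is a pure solid — omitted from K.)
At equilibrium, K = [CO]² / [CO₂] = 0.110.
([CO])² / (0.0607) = 0.110
[CO]² = 0.00668 ⇒ [CO] = 0.0817 mol L⁻¹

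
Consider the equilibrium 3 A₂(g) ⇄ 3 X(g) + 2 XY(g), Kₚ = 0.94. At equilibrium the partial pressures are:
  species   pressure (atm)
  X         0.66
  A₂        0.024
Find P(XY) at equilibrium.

P(XY) = 0.0067 atm

At equilibrium, Kₚ = P(X)³·P(XY)² / P(A₂)³ = 0.94.
(0.66)³·(P(XY))² / (0.024)³ = 0.94
P(XY)² = 4.52×10⁻⁵ ⇒ P(XY) = 0.0067 atm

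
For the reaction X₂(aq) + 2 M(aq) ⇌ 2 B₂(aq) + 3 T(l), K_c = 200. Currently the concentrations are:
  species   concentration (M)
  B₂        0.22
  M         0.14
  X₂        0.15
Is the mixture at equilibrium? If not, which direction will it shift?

(T is a pure liquid — omitted from Q_c.)
Q_c = [B₂]² / ([X₂]·[M]²) = (0.22)² / ((0.15)·(0.14)²) = 16
Q_c = 16 < K_c = 200: net forward reaction.

no; Q < K, reaction proceeds forward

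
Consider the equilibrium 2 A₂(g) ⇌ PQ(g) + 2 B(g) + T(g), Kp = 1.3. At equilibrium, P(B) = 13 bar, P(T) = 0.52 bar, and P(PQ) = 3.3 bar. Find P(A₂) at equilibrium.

At equilibrium, Kp = P(PQ)·P(B)²·P(T) / P(A₂)² = 1.3.
(3.3)·(13)²·(0.52) / (P(A₂))² = 1.3
P(A₂)² = 223 ⇒ P(A₂) = 15 bar

P(A₂) = 15 bar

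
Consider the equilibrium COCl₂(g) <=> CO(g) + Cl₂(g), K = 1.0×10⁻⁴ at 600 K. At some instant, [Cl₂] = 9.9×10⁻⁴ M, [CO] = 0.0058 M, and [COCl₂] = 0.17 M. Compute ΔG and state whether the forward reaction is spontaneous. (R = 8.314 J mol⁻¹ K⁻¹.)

ΔG = -5.41 kJ/mol; the forward reaction is spontaneous

Q = [CO]·[Cl₂] / [COCl₂] = (0.0058)·(9.9×10⁻⁴) / (0.17) = 3.38×10⁻⁵
ΔG = RT ln(Q/K) = (8.314 J mol⁻¹ K⁻¹)(600 K) × ln(3.38×10⁻⁵/1.0×10⁻⁴)
   = (4.988 kJ/mol)(-1.085) = -5.41 kJ/mol
ΔG < 0, so the forward reaction is spontaneous (proceeds forward).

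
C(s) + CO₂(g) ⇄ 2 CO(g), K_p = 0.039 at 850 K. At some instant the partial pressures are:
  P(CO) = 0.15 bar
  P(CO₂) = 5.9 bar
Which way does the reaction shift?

(C is a pure solid — omitted from Q_p.)
Q_p = P(CO)² / P(CO₂) = (0.15)² / (5.9) = 0.0038
Q_p = 0.0038 < K_p = 0.039, so the forward reaction proceeds.

in the forward direction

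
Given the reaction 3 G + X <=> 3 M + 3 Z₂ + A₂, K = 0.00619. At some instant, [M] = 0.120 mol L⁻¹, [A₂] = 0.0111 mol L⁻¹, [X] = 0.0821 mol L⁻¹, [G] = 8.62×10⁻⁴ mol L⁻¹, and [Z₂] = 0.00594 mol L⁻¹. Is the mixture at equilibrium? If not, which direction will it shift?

Q = [M]³·[Z₂]³·[A₂] / ([G]³·[X]) = (0.120)³·(0.00594)³·(0.0111) / ((8.62×10⁻⁴)³·(0.0821)) = 0.0764
Q = 0.0764 > K = 0.00619: net reverse reaction.

no; Q > K, reaction proceeds in reverse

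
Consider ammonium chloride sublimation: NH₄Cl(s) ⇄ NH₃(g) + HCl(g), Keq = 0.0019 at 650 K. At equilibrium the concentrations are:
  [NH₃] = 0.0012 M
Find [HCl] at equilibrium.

[HCl] = 1.6 M

(NH₄Cl is a pure solid — omitted from Keq.)
At equilibrium, Keq = [NH₃]·[HCl] = 0.0019.
(0.0012)·([HCl]) = 0.0019
[HCl] = 1.58 = 1.6 M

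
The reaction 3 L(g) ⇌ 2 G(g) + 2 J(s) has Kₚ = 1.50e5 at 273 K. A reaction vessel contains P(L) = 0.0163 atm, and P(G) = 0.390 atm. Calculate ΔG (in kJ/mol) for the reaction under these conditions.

(J is a pure solid — omitted from Qₚ.)
Qₚ = P(G)² / P(L)³ = (0.390)² / (0.0163)³ = 35100
ΔG = RT ln(Qₚ/Kₚ) = (8.314 J mol⁻¹ K⁻¹)(273 K) × ln(35100/1.50e5)
   = (2.270 kJ/mol)(-1.452) = -3.30 kJ/mol
ΔG < 0, so the forward reaction is spontaneous (proceeds forward).

ΔG = -3.30 kJ/mol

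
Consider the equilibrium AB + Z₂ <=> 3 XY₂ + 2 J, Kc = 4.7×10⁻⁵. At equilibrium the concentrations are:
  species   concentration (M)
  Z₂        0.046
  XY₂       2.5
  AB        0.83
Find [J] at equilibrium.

[J] = 3.4×10⁻⁴ M

At equilibrium, Kc = [XY₂]³·[J]² / ([AB]·[Z₂]) = 4.7×10⁻⁵.
(2.5)³·([J])² / ((0.83)·(0.046)) = 4.7×10⁻⁵
[J]² = 1.15×10⁻⁷ ⇒ [J] = 3.4×10⁻⁴ M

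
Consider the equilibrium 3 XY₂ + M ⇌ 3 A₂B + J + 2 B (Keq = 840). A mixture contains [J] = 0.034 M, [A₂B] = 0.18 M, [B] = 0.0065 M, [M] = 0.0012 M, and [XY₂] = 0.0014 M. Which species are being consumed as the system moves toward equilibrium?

A₂B, J, B (products)

Q = [A₂B]³·[J]·[B]² / ([XY₂]³·[M]) = (0.18)³·(0.034)·(0.0065)² / ((0.0014)³·(0.0012)) = 2500
Q = 2500 > Keq = 840: net reverse reaction.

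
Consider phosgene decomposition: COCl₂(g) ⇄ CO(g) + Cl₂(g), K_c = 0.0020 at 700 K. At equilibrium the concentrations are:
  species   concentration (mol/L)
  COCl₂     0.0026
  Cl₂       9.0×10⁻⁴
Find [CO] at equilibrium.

[CO] = 0.0058 mol/L

At equilibrium, K_c = [CO]·[Cl₂] / [COCl₂] = 0.0020.
([CO])·(9.0×10⁻⁴) / (0.0026) = 0.0020
[CO] = 0.00578 = 0.0058 mol/L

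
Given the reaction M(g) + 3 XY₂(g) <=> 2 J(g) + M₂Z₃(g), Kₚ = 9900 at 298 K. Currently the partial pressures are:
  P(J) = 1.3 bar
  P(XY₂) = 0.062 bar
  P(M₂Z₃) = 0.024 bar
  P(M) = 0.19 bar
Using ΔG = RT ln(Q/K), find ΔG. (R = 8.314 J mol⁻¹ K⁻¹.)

ΔG = -5.95 kJ/mol

Qₚ = P(J)²·P(M₂Z₃) / (P(M)·P(XY₂)³) = (1.3)²·(0.024) / ((0.19)·(0.062)³) = 896
ΔG = RT ln(Qₚ/Kₚ) = (8.314 J mol⁻¹ K⁻¹)(298 K) × ln(896/9900)
   = (2.478 kJ/mol)(-2.402) = -5.95 kJ/mol
ΔG < 0, so the forward reaction is spontaneous (proceeds forward).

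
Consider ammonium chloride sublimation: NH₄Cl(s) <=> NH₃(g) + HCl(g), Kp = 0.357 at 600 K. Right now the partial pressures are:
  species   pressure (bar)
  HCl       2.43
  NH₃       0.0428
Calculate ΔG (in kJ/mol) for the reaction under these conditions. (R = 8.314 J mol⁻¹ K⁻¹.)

(NH₄Cl is a pure solid — omitted from Qp.)
Qp = P(NH₃)·P(HCl) = (0.0428)·(2.43) = 0.104
ΔG = RT ln(Qp/Kp) = (8.314 J mol⁻¹ K⁻¹)(600 K) × ln(0.104/0.357)
   = (4.988 kJ/mol)(-1.233) = -6.15 kJ/mol
ΔG < 0, so the forward reaction is spontaneous (proceeds forward).

ΔG = -6.15 kJ/mol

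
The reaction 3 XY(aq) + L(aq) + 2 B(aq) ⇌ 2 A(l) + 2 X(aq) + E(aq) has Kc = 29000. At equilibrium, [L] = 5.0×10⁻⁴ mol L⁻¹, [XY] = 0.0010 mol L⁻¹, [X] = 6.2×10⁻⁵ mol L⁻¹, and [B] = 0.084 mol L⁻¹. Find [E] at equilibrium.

(A is a pure liquid — omitted from Kc.)
At equilibrium, Kc = [X]²·[E] / ([XY]³·[L]·[B]²) = 29000.
(6.2×10⁻⁵)²·([E]) / ((0.0010)³·(5.0×10⁻⁴)·(0.084)²) = 29000
[E] = 0.0266 = 0.027 mol L⁻¹

[E] = 0.027 mol L⁻¹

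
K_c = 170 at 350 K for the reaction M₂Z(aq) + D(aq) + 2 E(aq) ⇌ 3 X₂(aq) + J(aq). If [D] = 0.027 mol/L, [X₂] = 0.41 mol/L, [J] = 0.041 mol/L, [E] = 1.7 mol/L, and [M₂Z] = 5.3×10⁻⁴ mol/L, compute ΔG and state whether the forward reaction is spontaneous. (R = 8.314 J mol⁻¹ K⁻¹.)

ΔG = -2.65 kJ/mol; the forward reaction is spontaneous

Q_c = [X₂]³·[J] / ([M₂Z]·[D]·[E]²) = (0.41)³·(0.041) / ((5.3×10⁻⁴)·(0.027)·(1.7)²) = 68.3
ΔG = RT ln(Q_c/K_c) = (8.314 J mol⁻¹ K⁻¹)(350 K) × ln(68.3/170)
   = (2.910 kJ/mol)(-0.9119) = -2.65 kJ/mol
ΔG < 0, so the forward reaction is spontaneous (proceeds forward).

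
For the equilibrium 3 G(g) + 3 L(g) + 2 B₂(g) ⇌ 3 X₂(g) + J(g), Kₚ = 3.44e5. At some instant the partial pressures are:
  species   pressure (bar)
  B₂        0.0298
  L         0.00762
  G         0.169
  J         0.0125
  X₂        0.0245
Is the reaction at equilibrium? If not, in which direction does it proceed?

in the forward direction

Qₚ = P(X₂)³·P(J) / (P(G)³·P(L)³·P(B₂)²) = (0.0245)³·(0.0125) / ((0.169)³·(0.00762)³·(0.0298)²) = 96900
Qₚ = 96900 < Kₚ = 3.44e5, so the forward reaction proceeds.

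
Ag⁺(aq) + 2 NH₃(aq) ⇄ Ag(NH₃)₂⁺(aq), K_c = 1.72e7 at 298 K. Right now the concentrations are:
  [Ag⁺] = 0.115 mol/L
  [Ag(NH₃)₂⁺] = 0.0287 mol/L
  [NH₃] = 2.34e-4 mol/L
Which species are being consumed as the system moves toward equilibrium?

Ag⁺, NH₃ (reactants)

Q_c = [Ag(NH₃)₂⁺] / ([Ag⁺]·[NH₃]²) = (0.0287) / ((0.115)·(2.34e-4)²) = 4.56e6
Q_c = 4.56e6 < K_c = 1.72e7: net forward reaction.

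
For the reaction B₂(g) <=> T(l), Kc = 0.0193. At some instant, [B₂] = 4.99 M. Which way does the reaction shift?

to the left

(T is a pure liquid — omitted from Qc.)
Qc = 1 / [B₂] = 1 / (4.99) = 0.200
Qc = 0.200 > Kc = 0.0193, so the reverse reaction proceeds.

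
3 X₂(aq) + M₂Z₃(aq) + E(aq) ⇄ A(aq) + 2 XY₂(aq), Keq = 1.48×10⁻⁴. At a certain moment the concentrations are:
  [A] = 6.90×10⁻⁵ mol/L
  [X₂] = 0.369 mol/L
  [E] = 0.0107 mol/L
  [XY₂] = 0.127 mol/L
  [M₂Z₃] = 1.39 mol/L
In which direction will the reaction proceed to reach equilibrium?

Q = [A]·[XY₂]² / ([X₂]³·[M₂Z₃]·[E]) = (6.90×10⁻⁵)·(0.127)² / ((0.369)³·(1.39)·(0.0107)) = 0.00149
Q = 0.00149 > Keq = 1.48×10⁻⁴, so the reverse reaction proceeds.

reverse (toward reactants)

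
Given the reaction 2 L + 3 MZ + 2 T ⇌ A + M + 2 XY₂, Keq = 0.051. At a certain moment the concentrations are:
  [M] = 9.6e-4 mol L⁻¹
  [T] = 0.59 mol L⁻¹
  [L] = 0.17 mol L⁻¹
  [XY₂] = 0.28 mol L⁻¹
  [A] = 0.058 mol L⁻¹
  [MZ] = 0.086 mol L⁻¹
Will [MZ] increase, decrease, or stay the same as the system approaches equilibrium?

increase

Q = [A]·[M]·[XY₂]² / ([L]²·[MZ]³·[T]²) = (0.058)·(9.6e-4)·(0.28)² / ((0.17)²·(0.086)³·(0.59)²) = 0.68
Q = 0.68 > Keq = 0.051: net reverse reaction.
MZ is a reactant, so it increases.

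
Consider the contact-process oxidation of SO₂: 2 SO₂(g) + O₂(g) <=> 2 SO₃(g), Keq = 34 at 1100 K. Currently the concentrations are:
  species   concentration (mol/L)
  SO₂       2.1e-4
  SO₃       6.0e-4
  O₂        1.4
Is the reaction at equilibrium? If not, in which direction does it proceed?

in the forward direction

Q = [SO₃]² / ([SO₂]²·[O₂]) = (6.0e-4)² / ((2.1e-4)²·(1.4)) = 5.8
Q = 5.8 < Keq = 34, so the forward reaction proceeds.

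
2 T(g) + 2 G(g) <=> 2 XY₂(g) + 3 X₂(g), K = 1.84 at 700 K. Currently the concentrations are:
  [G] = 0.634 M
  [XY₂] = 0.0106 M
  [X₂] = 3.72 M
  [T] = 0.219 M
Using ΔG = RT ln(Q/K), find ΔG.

Q = [XY₂]²·[X₂]³ / ([T]²·[G]²) = (0.0106)²·(3.72)³ / ((0.219)²·(0.634)²) = 0.300
ΔG = RT ln(Q/K) = (8.314 J mol⁻¹ K⁻¹)(700 K) × ln(0.300/1.84)
   = (5.820 kJ/mol)(-1.814) = -10.6 kJ/mol
ΔG < 0, so the forward reaction is spontaneous (proceeds forward).

ΔG = -10.6 kJ/mol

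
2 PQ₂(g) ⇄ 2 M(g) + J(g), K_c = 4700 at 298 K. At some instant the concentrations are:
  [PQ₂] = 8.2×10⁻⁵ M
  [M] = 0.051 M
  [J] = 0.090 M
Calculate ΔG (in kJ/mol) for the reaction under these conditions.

Q_c = [M]²·[J] / [PQ₂]² = (0.051)²·(0.090) / (8.2×10⁻⁵)² = 34800
ΔG = RT ln(Q_c/K_c) = (8.314 J mol⁻¹ K⁻¹)(298 K) × ln(34800/4700)
   = (2.478 kJ/mol)(2.002) = 4.96 kJ/mol
ΔG > 0, so the forward reaction is non-spontaneous (proceeds in reverse).

ΔG = 4.96 kJ/mol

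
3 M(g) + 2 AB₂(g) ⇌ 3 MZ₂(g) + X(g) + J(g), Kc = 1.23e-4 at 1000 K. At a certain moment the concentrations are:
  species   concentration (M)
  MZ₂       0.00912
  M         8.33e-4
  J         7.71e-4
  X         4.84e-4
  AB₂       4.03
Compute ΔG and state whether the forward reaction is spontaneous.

ΔG = -11.7 kJ/mol; the forward reaction is spontaneous

Qc = [MZ₂]³·[X]·[J] / ([M]³·[AB₂]²) = (0.00912)³·(4.84e-4)·(7.71e-4) / ((8.33e-4)³·(4.03)²) = 3.02e-5
ΔG = RT ln(Qc/Kc) = (8.314 J mol⁻¹ K⁻¹)(1000 K) × ln(3.02e-5/1.23e-4)
   = (8.314 kJ/mol)(-1.404) = -11.7 kJ/mol
ΔG < 0, so the forward reaction is spontaneous (proceeds forward).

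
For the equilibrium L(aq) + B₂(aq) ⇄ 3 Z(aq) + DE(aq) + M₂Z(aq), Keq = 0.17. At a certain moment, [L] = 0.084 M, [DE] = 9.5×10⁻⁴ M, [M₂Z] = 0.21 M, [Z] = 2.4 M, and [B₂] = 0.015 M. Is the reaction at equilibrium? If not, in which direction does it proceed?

reverse (toward reactants)

Q = [Z]³·[DE]·[M₂Z] / ([L]·[B₂]) = (2.4)³·(9.5×10⁻⁴)·(0.21) / ((0.084)·(0.015)) = 2.2
Q = 2.2 > Keq = 0.17, so the reverse reaction proceeds.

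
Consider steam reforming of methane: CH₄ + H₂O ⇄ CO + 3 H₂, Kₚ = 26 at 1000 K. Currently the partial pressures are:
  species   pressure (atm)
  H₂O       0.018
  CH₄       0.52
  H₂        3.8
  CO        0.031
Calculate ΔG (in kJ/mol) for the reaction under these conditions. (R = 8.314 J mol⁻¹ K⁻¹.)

Qₚ = P(CO)·P(H₂)³ / (P(CH₄)·P(H₂O)) = (0.031)·(3.8)³ / ((0.52)·(0.018)) = 182
ΔG = RT ln(Qₚ/Kₚ) = (8.314 J mol⁻¹ K⁻¹)(1000 K) × ln(182/26)
   = (8.314 kJ/mol)(1.946) = 16.2 kJ/mol
ΔG > 0, so the forward reaction is non-spontaneous (proceeds in reverse).

ΔG = 16.2 kJ/mol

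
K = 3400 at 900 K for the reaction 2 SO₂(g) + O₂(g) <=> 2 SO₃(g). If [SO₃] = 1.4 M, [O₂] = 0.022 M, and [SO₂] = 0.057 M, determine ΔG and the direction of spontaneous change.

Q = [SO₃]² / ([SO₂]²·[O₂]) = (1.4)² / ((0.057)²·(0.022)) = 27400
ΔG = RT ln(Q/K) = (8.314 J mol⁻¹ K⁻¹)(900 K) × ln(27400/3400)
   = (7.483 kJ/mol)(2.087) = 15.6 kJ/mol
ΔG > 0, so the forward reaction is non-spontaneous (proceeds in reverse).

ΔG = 15.6 kJ/mol; the forward reaction is non-spontaneous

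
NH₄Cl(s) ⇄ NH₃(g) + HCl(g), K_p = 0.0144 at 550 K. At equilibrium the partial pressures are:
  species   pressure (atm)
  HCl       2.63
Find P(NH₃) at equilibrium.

P(NH₃) = 0.00548 atm

(NH₄Cl is a pure solid — omitted from K_p.)
At equilibrium, K_p = P(NH₃)·P(HCl) = 0.0144.
(P(NH₃))·(2.63) = 0.0144
P(NH₃) = 0.00548 atm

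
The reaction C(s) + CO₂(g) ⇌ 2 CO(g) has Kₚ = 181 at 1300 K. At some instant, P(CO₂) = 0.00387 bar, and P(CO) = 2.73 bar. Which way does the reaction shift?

(C is a pure solid — omitted from Qₚ.)
Qₚ = P(CO)² / P(CO₂) = (2.73)² / (0.00387) = 1930
Qₚ = 1930 > Kₚ = 181, so the reverse reaction proceeds.

in the reverse direction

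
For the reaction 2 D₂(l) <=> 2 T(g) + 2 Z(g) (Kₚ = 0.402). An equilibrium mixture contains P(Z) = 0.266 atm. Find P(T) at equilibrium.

(D₂ is a pure liquid — omitted from Kₚ.)
At equilibrium, Kₚ = P(T)²·P(Z)² = 0.402.
(P(T))²·(0.266)² = 0.402
P(T)² = 5.68 ⇒ P(T) = 2.38 atm

P(T) = 2.38 atm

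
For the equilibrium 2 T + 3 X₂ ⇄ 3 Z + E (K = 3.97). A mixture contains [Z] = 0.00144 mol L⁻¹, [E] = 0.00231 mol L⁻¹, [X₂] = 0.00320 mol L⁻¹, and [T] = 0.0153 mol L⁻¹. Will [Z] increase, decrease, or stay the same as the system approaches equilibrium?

increase

Q = [Z]³·[E] / ([T]²·[X₂]³) = (0.00144)³·(0.00231) / ((0.0153)²·(0.00320)³) = 0.899
Q = 0.899 < K = 3.97: net forward reaction.
Z is a product, so it increases.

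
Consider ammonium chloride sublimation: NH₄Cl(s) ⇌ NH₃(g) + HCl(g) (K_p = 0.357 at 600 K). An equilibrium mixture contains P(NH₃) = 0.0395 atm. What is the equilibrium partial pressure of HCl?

P(HCl) = 9.04 atm

(NH₄Cl is a pure solid — omitted from K_p.)
At equilibrium, K_p = P(NH₃)·P(HCl) = 0.357.
(0.0395)·(P(HCl)) = 0.357
P(HCl) = 9.04 atm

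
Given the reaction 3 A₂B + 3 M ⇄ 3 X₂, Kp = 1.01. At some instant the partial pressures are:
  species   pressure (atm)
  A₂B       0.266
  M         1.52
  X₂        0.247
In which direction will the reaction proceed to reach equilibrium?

Qp = P(X₂)³ / (P(A₂B)³·P(M)³) = (0.247)³ / ((0.266)³·(1.52)³) = 0.228
Qp = 0.228 < Kp = 1.01, so the forward reaction proceeds.

in the forward direction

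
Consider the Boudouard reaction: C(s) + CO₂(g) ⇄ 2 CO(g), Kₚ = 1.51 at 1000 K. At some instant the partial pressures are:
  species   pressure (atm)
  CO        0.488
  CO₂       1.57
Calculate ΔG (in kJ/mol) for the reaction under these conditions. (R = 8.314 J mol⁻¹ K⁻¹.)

ΔG = -19.1 kJ/mol

(C is a pure solid — omitted from Qₚ.)
Qₚ = P(CO)² / P(CO₂) = (0.488)² / (1.57) = 0.152
ΔG = RT ln(Qₚ/Kₚ) = (8.314 J mol⁻¹ K⁻¹)(1000 K) × ln(0.152/1.51)
   = (8.314 kJ/mol)(-2.296) = -19.1 kJ/mol
ΔG < 0, so the forward reaction is spontaneous (proceeds forward).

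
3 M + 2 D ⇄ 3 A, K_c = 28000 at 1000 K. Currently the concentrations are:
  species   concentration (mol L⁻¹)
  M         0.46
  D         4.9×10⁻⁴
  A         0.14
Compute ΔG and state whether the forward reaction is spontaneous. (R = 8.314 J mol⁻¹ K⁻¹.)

Q_c = [A]³ / ([M]³·[D]²) = (0.14)³ / ((0.46)³·(4.9×10⁻⁴)²) = 1.17×10⁵
ΔG = RT ln(Q_c/K_c) = (8.314 J mol⁻¹ K⁻¹)(1000 K) × ln(1.17×10⁵/28000)
   = (8.314 kJ/mol)(1.430) = 11.9 kJ/mol
ΔG > 0, so the forward reaction is non-spontaneous (proceeds in reverse).

ΔG = 11.9 kJ/mol; the forward reaction is non-spontaneous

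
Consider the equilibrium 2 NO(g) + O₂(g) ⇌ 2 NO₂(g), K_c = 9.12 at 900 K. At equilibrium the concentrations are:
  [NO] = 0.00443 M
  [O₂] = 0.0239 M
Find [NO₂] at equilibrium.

At equilibrium, K_c = [NO₂]² / ([NO]²·[O₂]) = 9.12.
([NO₂])² / ((0.00443)²·(0.0239)) = 9.12
[NO₂]² = 4.28e-6 ⇒ [NO₂] = 0.00207 M

[NO₂] = 0.00207 M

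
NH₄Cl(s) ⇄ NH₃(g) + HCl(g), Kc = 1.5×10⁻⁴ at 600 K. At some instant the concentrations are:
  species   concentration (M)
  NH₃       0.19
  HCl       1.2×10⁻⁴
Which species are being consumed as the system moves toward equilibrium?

(NH₄Cl is a pure solid — omitted from Qc.)
Qc = [NH₃]·[HCl] = (0.19)·(1.2×10⁻⁴) = 2.3×10⁻⁵
Qc = 2.3×10⁻⁵ < Kc = 1.5×10⁻⁴: net forward reaction.

NH₄Cl (reactants)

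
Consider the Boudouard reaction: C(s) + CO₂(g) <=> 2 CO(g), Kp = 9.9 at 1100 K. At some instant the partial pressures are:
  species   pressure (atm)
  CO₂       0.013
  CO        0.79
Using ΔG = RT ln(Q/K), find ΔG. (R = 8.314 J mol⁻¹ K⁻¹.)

ΔG = 14.4 kJ/mol

(C is a pure solid — omitted from Qp.)
Qp = P(CO)² / P(CO₂) = (0.79)² / (0.013) = 48.0
ΔG = RT ln(Qp/Kp) = (8.314 J mol⁻¹ K⁻¹)(1100 K) × ln(48.0/9.9)
   = (9.145 kJ/mol)(1.579) = 14.4 kJ/mol
ΔG > 0, so the forward reaction is non-spontaneous (proceeds in reverse).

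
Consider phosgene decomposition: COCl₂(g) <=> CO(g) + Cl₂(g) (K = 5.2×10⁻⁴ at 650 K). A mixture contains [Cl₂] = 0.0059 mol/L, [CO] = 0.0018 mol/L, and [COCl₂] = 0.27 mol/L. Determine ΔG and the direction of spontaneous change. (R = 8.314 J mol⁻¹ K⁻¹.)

Q = [CO]·[Cl₂] / [COCl₂] = (0.0018)·(0.0059) / (0.27) = 3.93×10⁻⁵
ΔG = RT ln(Q/K) = (8.314 J mol⁻¹ K⁻¹)(650 K) × ln(3.93×10⁻⁵/5.2×10⁻⁴)
   = (5.404 kJ/mol)(-2.583) = -14.0 kJ/mol
ΔG < 0, so the forward reaction is spontaneous (proceeds forward).

ΔG = -14.0 kJ/mol; the forward reaction is spontaneous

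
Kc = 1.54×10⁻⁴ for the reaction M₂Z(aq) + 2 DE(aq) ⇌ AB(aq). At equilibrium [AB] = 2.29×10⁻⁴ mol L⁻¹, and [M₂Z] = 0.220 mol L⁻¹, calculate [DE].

[DE] = 2.60 mol L⁻¹

At equilibrium, Kc = [AB] / ([M₂Z]·[DE]²) = 1.54×10⁻⁴.
(2.29×10⁻⁴) / ((0.220)·([DE])²) = 1.54×10⁻⁴
[DE]² = 6.76 ⇒ [DE] = 2.60 mol L⁻¹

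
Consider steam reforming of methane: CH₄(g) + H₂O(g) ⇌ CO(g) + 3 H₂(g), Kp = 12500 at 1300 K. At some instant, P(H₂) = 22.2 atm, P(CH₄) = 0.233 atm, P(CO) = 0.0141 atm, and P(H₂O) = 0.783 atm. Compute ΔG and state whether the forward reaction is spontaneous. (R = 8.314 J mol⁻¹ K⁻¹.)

ΔG = -29.1 kJ/mol; the forward reaction is spontaneous

Qp = P(CO)·P(H₂)³ / (P(CH₄)·P(H₂O)) = (0.0141)·(22.2)³ / ((0.233)·(0.783)) = 846
ΔG = RT ln(Qp/Kp) = (8.314 J mol⁻¹ K⁻¹)(1300 K) × ln(846/12500)
   = (10.81 kJ/mol)(-2.693) = -29.1 kJ/mol
ΔG < 0, so the forward reaction is spontaneous (proceeds forward).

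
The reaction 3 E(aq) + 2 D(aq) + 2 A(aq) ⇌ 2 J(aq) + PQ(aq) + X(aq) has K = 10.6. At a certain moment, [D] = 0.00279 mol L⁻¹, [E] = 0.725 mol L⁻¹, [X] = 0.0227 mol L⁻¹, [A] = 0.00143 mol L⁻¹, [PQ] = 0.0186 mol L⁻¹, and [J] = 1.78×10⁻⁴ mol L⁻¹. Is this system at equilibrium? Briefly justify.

no; Q < K, reaction proceeds forward

Q = [J]²·[PQ]·[X] / ([E]³·[D]²·[A]²) = (1.78×10⁻⁴)²·(0.0186)·(0.0227) / ((0.725)³·(0.00279)²·(0.00143)²) = 2.21
Q = 2.21 < K = 10.6: net forward reaction.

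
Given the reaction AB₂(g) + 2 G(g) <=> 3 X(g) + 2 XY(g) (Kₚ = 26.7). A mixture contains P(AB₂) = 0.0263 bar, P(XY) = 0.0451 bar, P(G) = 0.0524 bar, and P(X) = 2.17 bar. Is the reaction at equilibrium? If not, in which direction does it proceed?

in the reverse direction

Qₚ = P(X)³·P(XY)² / (P(AB₂)·P(G)²) = (2.17)³·(0.0451)² / ((0.0263)·(0.0524)²) = 288
Qₚ = 288 > Kₚ = 26.7, so the reverse reaction proceeds.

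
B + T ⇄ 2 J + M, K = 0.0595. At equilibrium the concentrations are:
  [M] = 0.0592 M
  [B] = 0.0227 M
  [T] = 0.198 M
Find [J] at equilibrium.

At equilibrium, K = [J]²·[M] / ([B]·[T]) = 0.0595.
([J])²·(0.0592) / ((0.0227)·(0.198)) = 0.0595
[J]² = 0.00452 ⇒ [J] = 0.0672 M

[J] = 0.0672 M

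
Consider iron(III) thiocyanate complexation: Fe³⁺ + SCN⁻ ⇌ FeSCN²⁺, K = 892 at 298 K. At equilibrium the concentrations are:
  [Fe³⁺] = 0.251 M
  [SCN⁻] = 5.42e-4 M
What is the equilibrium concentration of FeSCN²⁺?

[FeSCN²⁺] = 0.121 M

At equilibrium, K = [FeSCN²⁺] / ([Fe³⁺]·[SCN⁻]) = 892.
([FeSCN²⁺]) / ((0.251)·(5.42e-4)) = 892
[FeSCN²⁺] = 0.121 M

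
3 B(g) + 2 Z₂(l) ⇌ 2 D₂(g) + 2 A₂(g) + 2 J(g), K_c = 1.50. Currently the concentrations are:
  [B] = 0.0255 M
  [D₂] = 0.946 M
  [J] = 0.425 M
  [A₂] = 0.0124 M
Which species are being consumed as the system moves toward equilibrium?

none (at equilibrium)

(Z₂ is a pure liquid — omitted from Q_c.)
Q_c = [D₂]²·[A₂]²·[J]² / [B]³ = (0.946)²·(0.0124)²·(0.425)² / (0.0255)³ = 1.50
Q_c = 1.50 = K_c; the system is at equilibrium.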